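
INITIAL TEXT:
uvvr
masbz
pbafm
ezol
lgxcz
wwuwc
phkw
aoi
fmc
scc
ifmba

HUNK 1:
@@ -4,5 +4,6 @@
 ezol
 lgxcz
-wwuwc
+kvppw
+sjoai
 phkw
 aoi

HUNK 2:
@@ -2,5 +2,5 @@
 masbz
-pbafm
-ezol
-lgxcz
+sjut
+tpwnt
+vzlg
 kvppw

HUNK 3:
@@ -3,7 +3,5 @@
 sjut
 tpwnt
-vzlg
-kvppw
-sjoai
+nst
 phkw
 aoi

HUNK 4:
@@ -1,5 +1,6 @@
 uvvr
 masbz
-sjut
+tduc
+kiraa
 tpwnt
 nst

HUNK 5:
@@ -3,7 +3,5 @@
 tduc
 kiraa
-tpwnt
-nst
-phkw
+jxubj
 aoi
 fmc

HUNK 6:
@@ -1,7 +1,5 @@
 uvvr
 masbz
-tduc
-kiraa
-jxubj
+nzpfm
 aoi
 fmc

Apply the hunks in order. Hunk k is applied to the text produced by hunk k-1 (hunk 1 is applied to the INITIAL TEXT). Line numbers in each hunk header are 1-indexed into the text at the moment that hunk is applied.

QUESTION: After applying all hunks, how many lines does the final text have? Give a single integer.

Hunk 1: at line 4 remove [wwuwc] add [kvppw,sjoai] -> 12 lines: uvvr masbz pbafm ezol lgxcz kvppw sjoai phkw aoi fmc scc ifmba
Hunk 2: at line 2 remove [pbafm,ezol,lgxcz] add [sjut,tpwnt,vzlg] -> 12 lines: uvvr masbz sjut tpwnt vzlg kvppw sjoai phkw aoi fmc scc ifmba
Hunk 3: at line 3 remove [vzlg,kvppw,sjoai] add [nst] -> 10 lines: uvvr masbz sjut tpwnt nst phkw aoi fmc scc ifmba
Hunk 4: at line 1 remove [sjut] add [tduc,kiraa] -> 11 lines: uvvr masbz tduc kiraa tpwnt nst phkw aoi fmc scc ifmba
Hunk 5: at line 3 remove [tpwnt,nst,phkw] add [jxubj] -> 9 lines: uvvr masbz tduc kiraa jxubj aoi fmc scc ifmba
Hunk 6: at line 1 remove [tduc,kiraa,jxubj] add [nzpfm] -> 7 lines: uvvr masbz nzpfm aoi fmc scc ifmba
Final line count: 7

Answer: 7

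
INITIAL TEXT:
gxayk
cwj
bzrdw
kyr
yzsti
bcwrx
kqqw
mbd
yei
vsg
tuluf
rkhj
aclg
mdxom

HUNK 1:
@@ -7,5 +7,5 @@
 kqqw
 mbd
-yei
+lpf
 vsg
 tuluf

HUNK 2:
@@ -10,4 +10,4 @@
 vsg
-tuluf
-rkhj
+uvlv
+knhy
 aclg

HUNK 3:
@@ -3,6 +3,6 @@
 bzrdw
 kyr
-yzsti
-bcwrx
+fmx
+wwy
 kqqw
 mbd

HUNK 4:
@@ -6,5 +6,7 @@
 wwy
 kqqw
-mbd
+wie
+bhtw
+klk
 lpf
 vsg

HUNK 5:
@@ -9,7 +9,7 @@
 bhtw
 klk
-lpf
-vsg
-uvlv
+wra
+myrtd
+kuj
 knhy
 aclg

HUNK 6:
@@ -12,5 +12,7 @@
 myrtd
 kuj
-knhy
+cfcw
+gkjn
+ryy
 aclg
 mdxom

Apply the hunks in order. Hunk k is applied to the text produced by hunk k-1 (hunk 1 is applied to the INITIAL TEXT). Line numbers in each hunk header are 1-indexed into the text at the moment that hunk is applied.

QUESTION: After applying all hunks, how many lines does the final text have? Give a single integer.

Hunk 1: at line 7 remove [yei] add [lpf] -> 14 lines: gxayk cwj bzrdw kyr yzsti bcwrx kqqw mbd lpf vsg tuluf rkhj aclg mdxom
Hunk 2: at line 10 remove [tuluf,rkhj] add [uvlv,knhy] -> 14 lines: gxayk cwj bzrdw kyr yzsti bcwrx kqqw mbd lpf vsg uvlv knhy aclg mdxom
Hunk 3: at line 3 remove [yzsti,bcwrx] add [fmx,wwy] -> 14 lines: gxayk cwj bzrdw kyr fmx wwy kqqw mbd lpf vsg uvlv knhy aclg mdxom
Hunk 4: at line 6 remove [mbd] add [wie,bhtw,klk] -> 16 lines: gxayk cwj bzrdw kyr fmx wwy kqqw wie bhtw klk lpf vsg uvlv knhy aclg mdxom
Hunk 5: at line 9 remove [lpf,vsg,uvlv] add [wra,myrtd,kuj] -> 16 lines: gxayk cwj bzrdw kyr fmx wwy kqqw wie bhtw klk wra myrtd kuj knhy aclg mdxom
Hunk 6: at line 12 remove [knhy] add [cfcw,gkjn,ryy] -> 18 lines: gxayk cwj bzrdw kyr fmx wwy kqqw wie bhtw klk wra myrtd kuj cfcw gkjn ryy aclg mdxom
Final line count: 18

Answer: 18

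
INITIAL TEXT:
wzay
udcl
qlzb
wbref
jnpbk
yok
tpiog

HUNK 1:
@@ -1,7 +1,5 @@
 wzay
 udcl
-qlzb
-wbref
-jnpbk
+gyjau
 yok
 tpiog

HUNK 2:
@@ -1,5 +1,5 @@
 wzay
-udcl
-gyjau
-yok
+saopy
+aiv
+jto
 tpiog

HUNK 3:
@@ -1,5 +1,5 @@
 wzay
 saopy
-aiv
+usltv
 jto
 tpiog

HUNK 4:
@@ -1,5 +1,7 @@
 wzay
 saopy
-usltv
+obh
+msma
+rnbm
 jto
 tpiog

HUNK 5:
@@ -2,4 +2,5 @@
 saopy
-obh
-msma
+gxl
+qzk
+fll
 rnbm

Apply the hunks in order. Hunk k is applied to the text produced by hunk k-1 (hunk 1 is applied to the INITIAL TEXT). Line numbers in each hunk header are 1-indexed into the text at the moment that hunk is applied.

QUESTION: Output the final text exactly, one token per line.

Answer: wzay
saopy
gxl
qzk
fll
rnbm
jto
tpiog

Derivation:
Hunk 1: at line 1 remove [qlzb,wbref,jnpbk] add [gyjau] -> 5 lines: wzay udcl gyjau yok tpiog
Hunk 2: at line 1 remove [udcl,gyjau,yok] add [saopy,aiv,jto] -> 5 lines: wzay saopy aiv jto tpiog
Hunk 3: at line 1 remove [aiv] add [usltv] -> 5 lines: wzay saopy usltv jto tpiog
Hunk 4: at line 1 remove [usltv] add [obh,msma,rnbm] -> 7 lines: wzay saopy obh msma rnbm jto tpiog
Hunk 5: at line 2 remove [obh,msma] add [gxl,qzk,fll] -> 8 lines: wzay saopy gxl qzk fll rnbm jto tpiog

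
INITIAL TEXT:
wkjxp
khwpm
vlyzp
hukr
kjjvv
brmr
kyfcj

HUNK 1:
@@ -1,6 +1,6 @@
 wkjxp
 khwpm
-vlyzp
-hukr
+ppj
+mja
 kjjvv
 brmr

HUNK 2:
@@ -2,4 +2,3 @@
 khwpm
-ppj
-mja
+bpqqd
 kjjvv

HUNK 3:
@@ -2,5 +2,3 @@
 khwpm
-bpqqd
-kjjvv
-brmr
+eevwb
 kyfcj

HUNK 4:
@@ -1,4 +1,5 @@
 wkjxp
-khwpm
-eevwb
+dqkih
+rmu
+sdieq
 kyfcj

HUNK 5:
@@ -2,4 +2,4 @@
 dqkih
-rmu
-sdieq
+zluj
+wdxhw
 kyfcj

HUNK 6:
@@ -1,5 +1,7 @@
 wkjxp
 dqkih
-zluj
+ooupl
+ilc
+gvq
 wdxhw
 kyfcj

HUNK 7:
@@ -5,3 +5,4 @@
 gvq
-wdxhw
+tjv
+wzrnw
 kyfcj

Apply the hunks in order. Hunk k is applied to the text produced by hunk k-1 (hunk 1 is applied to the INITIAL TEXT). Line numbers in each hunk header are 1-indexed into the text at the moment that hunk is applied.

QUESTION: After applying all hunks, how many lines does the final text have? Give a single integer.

Answer: 8

Derivation:
Hunk 1: at line 1 remove [vlyzp,hukr] add [ppj,mja] -> 7 lines: wkjxp khwpm ppj mja kjjvv brmr kyfcj
Hunk 2: at line 2 remove [ppj,mja] add [bpqqd] -> 6 lines: wkjxp khwpm bpqqd kjjvv brmr kyfcj
Hunk 3: at line 2 remove [bpqqd,kjjvv,brmr] add [eevwb] -> 4 lines: wkjxp khwpm eevwb kyfcj
Hunk 4: at line 1 remove [khwpm,eevwb] add [dqkih,rmu,sdieq] -> 5 lines: wkjxp dqkih rmu sdieq kyfcj
Hunk 5: at line 2 remove [rmu,sdieq] add [zluj,wdxhw] -> 5 lines: wkjxp dqkih zluj wdxhw kyfcj
Hunk 6: at line 1 remove [zluj] add [ooupl,ilc,gvq] -> 7 lines: wkjxp dqkih ooupl ilc gvq wdxhw kyfcj
Hunk 7: at line 5 remove [wdxhw] add [tjv,wzrnw] -> 8 lines: wkjxp dqkih ooupl ilc gvq tjv wzrnw kyfcj
Final line count: 8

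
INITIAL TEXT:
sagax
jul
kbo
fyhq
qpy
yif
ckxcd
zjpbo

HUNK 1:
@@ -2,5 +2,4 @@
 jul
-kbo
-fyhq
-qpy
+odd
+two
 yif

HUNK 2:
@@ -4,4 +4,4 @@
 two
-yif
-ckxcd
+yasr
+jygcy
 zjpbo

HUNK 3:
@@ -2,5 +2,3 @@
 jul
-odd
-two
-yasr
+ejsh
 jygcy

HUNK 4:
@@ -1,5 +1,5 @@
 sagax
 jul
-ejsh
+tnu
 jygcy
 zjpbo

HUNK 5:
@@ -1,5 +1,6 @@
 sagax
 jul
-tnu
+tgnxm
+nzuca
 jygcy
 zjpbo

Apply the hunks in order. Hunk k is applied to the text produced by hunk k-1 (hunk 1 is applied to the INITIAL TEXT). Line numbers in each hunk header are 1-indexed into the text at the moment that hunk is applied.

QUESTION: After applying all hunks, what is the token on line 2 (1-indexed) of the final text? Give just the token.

Hunk 1: at line 2 remove [kbo,fyhq,qpy] add [odd,two] -> 7 lines: sagax jul odd two yif ckxcd zjpbo
Hunk 2: at line 4 remove [yif,ckxcd] add [yasr,jygcy] -> 7 lines: sagax jul odd two yasr jygcy zjpbo
Hunk 3: at line 2 remove [odd,two,yasr] add [ejsh] -> 5 lines: sagax jul ejsh jygcy zjpbo
Hunk 4: at line 1 remove [ejsh] add [tnu] -> 5 lines: sagax jul tnu jygcy zjpbo
Hunk 5: at line 1 remove [tnu] add [tgnxm,nzuca] -> 6 lines: sagax jul tgnxm nzuca jygcy zjpbo
Final line 2: jul

Answer: jul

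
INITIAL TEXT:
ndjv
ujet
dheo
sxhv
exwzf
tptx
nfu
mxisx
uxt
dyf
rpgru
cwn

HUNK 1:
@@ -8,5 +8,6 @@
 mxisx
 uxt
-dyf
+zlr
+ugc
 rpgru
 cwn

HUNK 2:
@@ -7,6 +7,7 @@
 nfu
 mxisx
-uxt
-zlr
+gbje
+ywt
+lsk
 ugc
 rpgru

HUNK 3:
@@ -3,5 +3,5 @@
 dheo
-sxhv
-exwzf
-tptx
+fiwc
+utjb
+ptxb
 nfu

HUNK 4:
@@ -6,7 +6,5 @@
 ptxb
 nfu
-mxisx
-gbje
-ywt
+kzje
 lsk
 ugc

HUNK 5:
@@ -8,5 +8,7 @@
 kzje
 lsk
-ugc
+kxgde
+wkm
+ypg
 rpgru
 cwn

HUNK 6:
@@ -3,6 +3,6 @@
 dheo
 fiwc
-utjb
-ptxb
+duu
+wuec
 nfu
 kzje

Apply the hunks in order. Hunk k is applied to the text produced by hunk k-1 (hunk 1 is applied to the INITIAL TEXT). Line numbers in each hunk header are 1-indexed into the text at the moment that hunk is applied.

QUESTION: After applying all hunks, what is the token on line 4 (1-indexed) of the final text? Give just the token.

Answer: fiwc

Derivation:
Hunk 1: at line 8 remove [dyf] add [zlr,ugc] -> 13 lines: ndjv ujet dheo sxhv exwzf tptx nfu mxisx uxt zlr ugc rpgru cwn
Hunk 2: at line 7 remove [uxt,zlr] add [gbje,ywt,lsk] -> 14 lines: ndjv ujet dheo sxhv exwzf tptx nfu mxisx gbje ywt lsk ugc rpgru cwn
Hunk 3: at line 3 remove [sxhv,exwzf,tptx] add [fiwc,utjb,ptxb] -> 14 lines: ndjv ujet dheo fiwc utjb ptxb nfu mxisx gbje ywt lsk ugc rpgru cwn
Hunk 4: at line 6 remove [mxisx,gbje,ywt] add [kzje] -> 12 lines: ndjv ujet dheo fiwc utjb ptxb nfu kzje lsk ugc rpgru cwn
Hunk 5: at line 8 remove [ugc] add [kxgde,wkm,ypg] -> 14 lines: ndjv ujet dheo fiwc utjb ptxb nfu kzje lsk kxgde wkm ypg rpgru cwn
Hunk 6: at line 3 remove [utjb,ptxb] add [duu,wuec] -> 14 lines: ndjv ujet dheo fiwc duu wuec nfu kzje lsk kxgde wkm ypg rpgru cwn
Final line 4: fiwc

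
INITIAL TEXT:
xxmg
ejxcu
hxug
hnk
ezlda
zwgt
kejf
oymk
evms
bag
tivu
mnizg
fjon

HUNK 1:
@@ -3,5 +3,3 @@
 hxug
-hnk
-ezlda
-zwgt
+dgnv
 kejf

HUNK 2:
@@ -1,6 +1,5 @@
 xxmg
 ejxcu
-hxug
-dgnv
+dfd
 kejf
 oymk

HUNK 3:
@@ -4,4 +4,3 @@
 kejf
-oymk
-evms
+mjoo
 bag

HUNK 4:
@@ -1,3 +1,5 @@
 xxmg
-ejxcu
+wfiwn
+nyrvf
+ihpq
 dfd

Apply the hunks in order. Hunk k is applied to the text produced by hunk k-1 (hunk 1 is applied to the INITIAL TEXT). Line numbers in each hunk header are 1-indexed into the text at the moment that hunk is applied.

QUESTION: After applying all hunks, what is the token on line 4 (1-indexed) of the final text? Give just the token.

Answer: ihpq

Derivation:
Hunk 1: at line 3 remove [hnk,ezlda,zwgt] add [dgnv] -> 11 lines: xxmg ejxcu hxug dgnv kejf oymk evms bag tivu mnizg fjon
Hunk 2: at line 1 remove [hxug,dgnv] add [dfd] -> 10 lines: xxmg ejxcu dfd kejf oymk evms bag tivu mnizg fjon
Hunk 3: at line 4 remove [oymk,evms] add [mjoo] -> 9 lines: xxmg ejxcu dfd kejf mjoo bag tivu mnizg fjon
Hunk 4: at line 1 remove [ejxcu] add [wfiwn,nyrvf,ihpq] -> 11 lines: xxmg wfiwn nyrvf ihpq dfd kejf mjoo bag tivu mnizg fjon
Final line 4: ihpq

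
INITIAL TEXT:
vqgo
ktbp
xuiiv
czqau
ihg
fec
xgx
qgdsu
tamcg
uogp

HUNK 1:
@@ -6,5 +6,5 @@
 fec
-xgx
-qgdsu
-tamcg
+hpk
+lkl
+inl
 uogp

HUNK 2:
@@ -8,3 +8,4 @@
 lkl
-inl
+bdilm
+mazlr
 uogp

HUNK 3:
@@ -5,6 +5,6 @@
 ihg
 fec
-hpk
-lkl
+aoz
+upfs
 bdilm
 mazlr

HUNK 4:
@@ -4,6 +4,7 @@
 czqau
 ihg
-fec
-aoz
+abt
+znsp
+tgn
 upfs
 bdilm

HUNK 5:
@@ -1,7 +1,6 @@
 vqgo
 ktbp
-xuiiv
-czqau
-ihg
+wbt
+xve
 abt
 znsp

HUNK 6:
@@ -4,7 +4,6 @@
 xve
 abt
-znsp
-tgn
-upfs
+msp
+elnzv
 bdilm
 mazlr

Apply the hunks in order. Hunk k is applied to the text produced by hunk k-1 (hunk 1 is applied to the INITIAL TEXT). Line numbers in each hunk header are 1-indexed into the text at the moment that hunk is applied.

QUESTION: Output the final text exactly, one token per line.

Answer: vqgo
ktbp
wbt
xve
abt
msp
elnzv
bdilm
mazlr
uogp

Derivation:
Hunk 1: at line 6 remove [xgx,qgdsu,tamcg] add [hpk,lkl,inl] -> 10 lines: vqgo ktbp xuiiv czqau ihg fec hpk lkl inl uogp
Hunk 2: at line 8 remove [inl] add [bdilm,mazlr] -> 11 lines: vqgo ktbp xuiiv czqau ihg fec hpk lkl bdilm mazlr uogp
Hunk 3: at line 5 remove [hpk,lkl] add [aoz,upfs] -> 11 lines: vqgo ktbp xuiiv czqau ihg fec aoz upfs bdilm mazlr uogp
Hunk 4: at line 4 remove [fec,aoz] add [abt,znsp,tgn] -> 12 lines: vqgo ktbp xuiiv czqau ihg abt znsp tgn upfs bdilm mazlr uogp
Hunk 5: at line 1 remove [xuiiv,czqau,ihg] add [wbt,xve] -> 11 lines: vqgo ktbp wbt xve abt znsp tgn upfs bdilm mazlr uogp
Hunk 6: at line 4 remove [znsp,tgn,upfs] add [msp,elnzv] -> 10 lines: vqgo ktbp wbt xve abt msp elnzv bdilm mazlr uogp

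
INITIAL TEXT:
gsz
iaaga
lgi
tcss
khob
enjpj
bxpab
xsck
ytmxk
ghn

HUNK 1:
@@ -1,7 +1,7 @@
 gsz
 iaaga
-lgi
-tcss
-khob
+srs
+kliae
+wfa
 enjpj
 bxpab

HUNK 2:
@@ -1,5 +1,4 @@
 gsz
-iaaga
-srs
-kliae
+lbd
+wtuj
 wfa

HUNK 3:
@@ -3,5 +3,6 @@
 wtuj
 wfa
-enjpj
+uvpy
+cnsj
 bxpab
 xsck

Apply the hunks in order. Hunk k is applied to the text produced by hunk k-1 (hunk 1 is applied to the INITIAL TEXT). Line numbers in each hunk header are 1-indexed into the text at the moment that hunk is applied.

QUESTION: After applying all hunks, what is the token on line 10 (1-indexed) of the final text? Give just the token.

Answer: ghn

Derivation:
Hunk 1: at line 1 remove [lgi,tcss,khob] add [srs,kliae,wfa] -> 10 lines: gsz iaaga srs kliae wfa enjpj bxpab xsck ytmxk ghn
Hunk 2: at line 1 remove [iaaga,srs,kliae] add [lbd,wtuj] -> 9 lines: gsz lbd wtuj wfa enjpj bxpab xsck ytmxk ghn
Hunk 3: at line 3 remove [enjpj] add [uvpy,cnsj] -> 10 lines: gsz lbd wtuj wfa uvpy cnsj bxpab xsck ytmxk ghn
Final line 10: ghn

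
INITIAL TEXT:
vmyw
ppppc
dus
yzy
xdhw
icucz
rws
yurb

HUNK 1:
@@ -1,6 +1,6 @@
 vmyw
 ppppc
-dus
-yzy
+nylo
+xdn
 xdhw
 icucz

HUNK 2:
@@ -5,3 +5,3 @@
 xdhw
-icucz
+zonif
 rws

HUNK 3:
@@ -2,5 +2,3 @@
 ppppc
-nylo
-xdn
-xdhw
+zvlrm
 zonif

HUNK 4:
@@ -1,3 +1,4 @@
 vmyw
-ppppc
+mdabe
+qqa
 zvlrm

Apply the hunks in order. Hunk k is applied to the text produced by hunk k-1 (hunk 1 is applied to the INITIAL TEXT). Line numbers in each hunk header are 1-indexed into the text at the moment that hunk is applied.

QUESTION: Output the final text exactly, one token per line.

Hunk 1: at line 1 remove [dus,yzy] add [nylo,xdn] -> 8 lines: vmyw ppppc nylo xdn xdhw icucz rws yurb
Hunk 2: at line 5 remove [icucz] add [zonif] -> 8 lines: vmyw ppppc nylo xdn xdhw zonif rws yurb
Hunk 3: at line 2 remove [nylo,xdn,xdhw] add [zvlrm] -> 6 lines: vmyw ppppc zvlrm zonif rws yurb
Hunk 4: at line 1 remove [ppppc] add [mdabe,qqa] -> 7 lines: vmyw mdabe qqa zvlrm zonif rws yurb

Answer: vmyw
mdabe
qqa
zvlrm
zonif
rws
yurb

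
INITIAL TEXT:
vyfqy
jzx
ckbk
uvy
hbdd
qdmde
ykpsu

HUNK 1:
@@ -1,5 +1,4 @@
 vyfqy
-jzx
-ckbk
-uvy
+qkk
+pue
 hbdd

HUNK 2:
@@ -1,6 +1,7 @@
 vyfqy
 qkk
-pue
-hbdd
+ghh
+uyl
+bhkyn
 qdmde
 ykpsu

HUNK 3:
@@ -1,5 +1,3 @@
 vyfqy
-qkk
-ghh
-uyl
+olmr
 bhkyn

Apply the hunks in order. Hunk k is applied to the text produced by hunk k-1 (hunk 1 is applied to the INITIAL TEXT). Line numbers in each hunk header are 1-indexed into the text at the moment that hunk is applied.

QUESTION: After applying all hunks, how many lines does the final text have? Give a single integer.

Answer: 5

Derivation:
Hunk 1: at line 1 remove [jzx,ckbk,uvy] add [qkk,pue] -> 6 lines: vyfqy qkk pue hbdd qdmde ykpsu
Hunk 2: at line 1 remove [pue,hbdd] add [ghh,uyl,bhkyn] -> 7 lines: vyfqy qkk ghh uyl bhkyn qdmde ykpsu
Hunk 3: at line 1 remove [qkk,ghh,uyl] add [olmr] -> 5 lines: vyfqy olmr bhkyn qdmde ykpsu
Final line count: 5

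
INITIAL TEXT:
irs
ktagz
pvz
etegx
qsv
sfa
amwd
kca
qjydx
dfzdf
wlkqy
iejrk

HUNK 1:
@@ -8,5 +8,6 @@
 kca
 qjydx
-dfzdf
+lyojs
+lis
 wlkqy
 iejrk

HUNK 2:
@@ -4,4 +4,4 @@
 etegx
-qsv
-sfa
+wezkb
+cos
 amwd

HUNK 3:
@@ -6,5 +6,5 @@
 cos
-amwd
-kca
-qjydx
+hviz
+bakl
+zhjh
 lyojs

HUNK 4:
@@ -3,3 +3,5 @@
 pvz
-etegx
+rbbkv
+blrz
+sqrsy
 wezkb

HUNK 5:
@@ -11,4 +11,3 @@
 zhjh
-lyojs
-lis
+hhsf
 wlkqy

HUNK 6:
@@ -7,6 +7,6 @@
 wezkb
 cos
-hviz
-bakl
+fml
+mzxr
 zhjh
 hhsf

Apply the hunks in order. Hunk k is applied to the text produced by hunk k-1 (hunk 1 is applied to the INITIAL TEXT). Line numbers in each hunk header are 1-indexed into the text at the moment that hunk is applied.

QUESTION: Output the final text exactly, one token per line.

Hunk 1: at line 8 remove [dfzdf] add [lyojs,lis] -> 13 lines: irs ktagz pvz etegx qsv sfa amwd kca qjydx lyojs lis wlkqy iejrk
Hunk 2: at line 4 remove [qsv,sfa] add [wezkb,cos] -> 13 lines: irs ktagz pvz etegx wezkb cos amwd kca qjydx lyojs lis wlkqy iejrk
Hunk 3: at line 6 remove [amwd,kca,qjydx] add [hviz,bakl,zhjh] -> 13 lines: irs ktagz pvz etegx wezkb cos hviz bakl zhjh lyojs lis wlkqy iejrk
Hunk 4: at line 3 remove [etegx] add [rbbkv,blrz,sqrsy] -> 15 lines: irs ktagz pvz rbbkv blrz sqrsy wezkb cos hviz bakl zhjh lyojs lis wlkqy iejrk
Hunk 5: at line 11 remove [lyojs,lis] add [hhsf] -> 14 lines: irs ktagz pvz rbbkv blrz sqrsy wezkb cos hviz bakl zhjh hhsf wlkqy iejrk
Hunk 6: at line 7 remove [hviz,bakl] add [fml,mzxr] -> 14 lines: irs ktagz pvz rbbkv blrz sqrsy wezkb cos fml mzxr zhjh hhsf wlkqy iejrk

Answer: irs
ktagz
pvz
rbbkv
blrz
sqrsy
wezkb
cos
fml
mzxr
zhjh
hhsf
wlkqy
iejrk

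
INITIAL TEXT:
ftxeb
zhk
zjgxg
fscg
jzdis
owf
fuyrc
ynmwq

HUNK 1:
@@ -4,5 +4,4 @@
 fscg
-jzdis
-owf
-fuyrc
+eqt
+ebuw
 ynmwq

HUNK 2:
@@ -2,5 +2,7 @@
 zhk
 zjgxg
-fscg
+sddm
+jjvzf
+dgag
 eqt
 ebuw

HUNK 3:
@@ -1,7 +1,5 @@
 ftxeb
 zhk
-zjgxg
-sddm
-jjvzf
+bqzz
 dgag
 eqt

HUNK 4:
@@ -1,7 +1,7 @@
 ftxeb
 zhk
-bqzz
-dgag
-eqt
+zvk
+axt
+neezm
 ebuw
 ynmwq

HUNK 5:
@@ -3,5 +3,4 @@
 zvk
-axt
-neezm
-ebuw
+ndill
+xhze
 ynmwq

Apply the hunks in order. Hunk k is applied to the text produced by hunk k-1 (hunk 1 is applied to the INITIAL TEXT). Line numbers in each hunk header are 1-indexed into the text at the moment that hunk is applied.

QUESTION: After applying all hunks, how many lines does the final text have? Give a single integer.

Hunk 1: at line 4 remove [jzdis,owf,fuyrc] add [eqt,ebuw] -> 7 lines: ftxeb zhk zjgxg fscg eqt ebuw ynmwq
Hunk 2: at line 2 remove [fscg] add [sddm,jjvzf,dgag] -> 9 lines: ftxeb zhk zjgxg sddm jjvzf dgag eqt ebuw ynmwq
Hunk 3: at line 1 remove [zjgxg,sddm,jjvzf] add [bqzz] -> 7 lines: ftxeb zhk bqzz dgag eqt ebuw ynmwq
Hunk 4: at line 1 remove [bqzz,dgag,eqt] add [zvk,axt,neezm] -> 7 lines: ftxeb zhk zvk axt neezm ebuw ynmwq
Hunk 5: at line 3 remove [axt,neezm,ebuw] add [ndill,xhze] -> 6 lines: ftxeb zhk zvk ndill xhze ynmwq
Final line count: 6

Answer: 6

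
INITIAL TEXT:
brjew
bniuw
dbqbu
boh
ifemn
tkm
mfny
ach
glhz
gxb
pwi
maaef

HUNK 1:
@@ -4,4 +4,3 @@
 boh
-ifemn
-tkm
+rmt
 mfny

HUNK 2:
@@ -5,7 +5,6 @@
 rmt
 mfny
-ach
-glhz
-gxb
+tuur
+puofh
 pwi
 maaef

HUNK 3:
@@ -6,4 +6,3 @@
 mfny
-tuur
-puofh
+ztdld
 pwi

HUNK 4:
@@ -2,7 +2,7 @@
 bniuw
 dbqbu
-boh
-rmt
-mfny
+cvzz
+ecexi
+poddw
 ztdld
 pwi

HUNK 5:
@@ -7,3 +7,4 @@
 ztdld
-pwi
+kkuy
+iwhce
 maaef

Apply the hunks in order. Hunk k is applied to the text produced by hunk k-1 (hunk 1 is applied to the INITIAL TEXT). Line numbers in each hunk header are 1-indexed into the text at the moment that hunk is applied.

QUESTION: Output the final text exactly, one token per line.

Answer: brjew
bniuw
dbqbu
cvzz
ecexi
poddw
ztdld
kkuy
iwhce
maaef

Derivation:
Hunk 1: at line 4 remove [ifemn,tkm] add [rmt] -> 11 lines: brjew bniuw dbqbu boh rmt mfny ach glhz gxb pwi maaef
Hunk 2: at line 5 remove [ach,glhz,gxb] add [tuur,puofh] -> 10 lines: brjew bniuw dbqbu boh rmt mfny tuur puofh pwi maaef
Hunk 3: at line 6 remove [tuur,puofh] add [ztdld] -> 9 lines: brjew bniuw dbqbu boh rmt mfny ztdld pwi maaef
Hunk 4: at line 2 remove [boh,rmt,mfny] add [cvzz,ecexi,poddw] -> 9 lines: brjew bniuw dbqbu cvzz ecexi poddw ztdld pwi maaef
Hunk 5: at line 7 remove [pwi] add [kkuy,iwhce] -> 10 lines: brjew bniuw dbqbu cvzz ecexi poddw ztdld kkuy iwhce maaef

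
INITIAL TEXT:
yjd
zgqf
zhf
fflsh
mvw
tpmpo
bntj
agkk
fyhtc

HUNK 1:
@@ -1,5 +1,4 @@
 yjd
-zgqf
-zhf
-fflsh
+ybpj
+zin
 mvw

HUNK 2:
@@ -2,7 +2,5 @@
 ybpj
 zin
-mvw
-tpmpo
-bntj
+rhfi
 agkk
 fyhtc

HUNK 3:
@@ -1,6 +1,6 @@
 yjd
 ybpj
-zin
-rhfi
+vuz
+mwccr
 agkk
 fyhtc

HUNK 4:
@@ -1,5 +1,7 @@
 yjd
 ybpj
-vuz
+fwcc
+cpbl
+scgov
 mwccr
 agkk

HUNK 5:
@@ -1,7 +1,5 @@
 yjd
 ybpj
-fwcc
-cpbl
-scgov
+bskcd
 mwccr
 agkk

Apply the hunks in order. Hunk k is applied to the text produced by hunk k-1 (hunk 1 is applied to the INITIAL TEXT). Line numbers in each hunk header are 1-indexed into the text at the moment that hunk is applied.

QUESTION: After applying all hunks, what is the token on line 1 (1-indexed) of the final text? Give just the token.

Hunk 1: at line 1 remove [zgqf,zhf,fflsh] add [ybpj,zin] -> 8 lines: yjd ybpj zin mvw tpmpo bntj agkk fyhtc
Hunk 2: at line 2 remove [mvw,tpmpo,bntj] add [rhfi] -> 6 lines: yjd ybpj zin rhfi agkk fyhtc
Hunk 3: at line 1 remove [zin,rhfi] add [vuz,mwccr] -> 6 lines: yjd ybpj vuz mwccr agkk fyhtc
Hunk 4: at line 1 remove [vuz] add [fwcc,cpbl,scgov] -> 8 lines: yjd ybpj fwcc cpbl scgov mwccr agkk fyhtc
Hunk 5: at line 1 remove [fwcc,cpbl,scgov] add [bskcd] -> 6 lines: yjd ybpj bskcd mwccr agkk fyhtc
Final line 1: yjd

Answer: yjd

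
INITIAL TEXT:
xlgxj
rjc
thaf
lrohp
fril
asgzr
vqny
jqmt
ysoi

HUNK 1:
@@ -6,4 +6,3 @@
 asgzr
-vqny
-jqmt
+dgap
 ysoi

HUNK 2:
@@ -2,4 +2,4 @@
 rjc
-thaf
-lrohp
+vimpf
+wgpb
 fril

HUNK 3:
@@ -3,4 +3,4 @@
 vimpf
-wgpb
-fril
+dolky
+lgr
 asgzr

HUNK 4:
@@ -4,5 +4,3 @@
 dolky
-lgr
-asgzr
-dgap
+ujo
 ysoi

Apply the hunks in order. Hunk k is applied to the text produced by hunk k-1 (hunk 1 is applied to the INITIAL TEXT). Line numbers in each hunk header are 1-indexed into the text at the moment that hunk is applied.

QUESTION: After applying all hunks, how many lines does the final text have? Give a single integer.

Answer: 6

Derivation:
Hunk 1: at line 6 remove [vqny,jqmt] add [dgap] -> 8 lines: xlgxj rjc thaf lrohp fril asgzr dgap ysoi
Hunk 2: at line 2 remove [thaf,lrohp] add [vimpf,wgpb] -> 8 lines: xlgxj rjc vimpf wgpb fril asgzr dgap ysoi
Hunk 3: at line 3 remove [wgpb,fril] add [dolky,lgr] -> 8 lines: xlgxj rjc vimpf dolky lgr asgzr dgap ysoi
Hunk 4: at line 4 remove [lgr,asgzr,dgap] add [ujo] -> 6 lines: xlgxj rjc vimpf dolky ujo ysoi
Final line count: 6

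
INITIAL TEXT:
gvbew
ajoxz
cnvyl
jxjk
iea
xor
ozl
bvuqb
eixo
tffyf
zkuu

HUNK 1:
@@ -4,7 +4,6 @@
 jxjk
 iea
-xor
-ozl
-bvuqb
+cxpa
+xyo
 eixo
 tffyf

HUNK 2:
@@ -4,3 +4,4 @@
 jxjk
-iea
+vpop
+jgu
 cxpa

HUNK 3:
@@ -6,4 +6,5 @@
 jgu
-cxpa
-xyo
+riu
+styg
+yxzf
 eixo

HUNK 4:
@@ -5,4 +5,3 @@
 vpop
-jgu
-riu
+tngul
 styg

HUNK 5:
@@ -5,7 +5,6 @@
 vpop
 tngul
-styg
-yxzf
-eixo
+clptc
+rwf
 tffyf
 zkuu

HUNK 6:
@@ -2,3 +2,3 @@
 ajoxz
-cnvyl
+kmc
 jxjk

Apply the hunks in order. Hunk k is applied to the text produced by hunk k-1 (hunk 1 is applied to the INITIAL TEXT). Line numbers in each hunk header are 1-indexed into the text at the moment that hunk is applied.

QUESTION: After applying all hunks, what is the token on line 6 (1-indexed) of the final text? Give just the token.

Answer: tngul

Derivation:
Hunk 1: at line 4 remove [xor,ozl,bvuqb] add [cxpa,xyo] -> 10 lines: gvbew ajoxz cnvyl jxjk iea cxpa xyo eixo tffyf zkuu
Hunk 2: at line 4 remove [iea] add [vpop,jgu] -> 11 lines: gvbew ajoxz cnvyl jxjk vpop jgu cxpa xyo eixo tffyf zkuu
Hunk 3: at line 6 remove [cxpa,xyo] add [riu,styg,yxzf] -> 12 lines: gvbew ajoxz cnvyl jxjk vpop jgu riu styg yxzf eixo tffyf zkuu
Hunk 4: at line 5 remove [jgu,riu] add [tngul] -> 11 lines: gvbew ajoxz cnvyl jxjk vpop tngul styg yxzf eixo tffyf zkuu
Hunk 5: at line 5 remove [styg,yxzf,eixo] add [clptc,rwf] -> 10 lines: gvbew ajoxz cnvyl jxjk vpop tngul clptc rwf tffyf zkuu
Hunk 6: at line 2 remove [cnvyl] add [kmc] -> 10 lines: gvbew ajoxz kmc jxjk vpop tngul clptc rwf tffyf zkuu
Final line 6: tngul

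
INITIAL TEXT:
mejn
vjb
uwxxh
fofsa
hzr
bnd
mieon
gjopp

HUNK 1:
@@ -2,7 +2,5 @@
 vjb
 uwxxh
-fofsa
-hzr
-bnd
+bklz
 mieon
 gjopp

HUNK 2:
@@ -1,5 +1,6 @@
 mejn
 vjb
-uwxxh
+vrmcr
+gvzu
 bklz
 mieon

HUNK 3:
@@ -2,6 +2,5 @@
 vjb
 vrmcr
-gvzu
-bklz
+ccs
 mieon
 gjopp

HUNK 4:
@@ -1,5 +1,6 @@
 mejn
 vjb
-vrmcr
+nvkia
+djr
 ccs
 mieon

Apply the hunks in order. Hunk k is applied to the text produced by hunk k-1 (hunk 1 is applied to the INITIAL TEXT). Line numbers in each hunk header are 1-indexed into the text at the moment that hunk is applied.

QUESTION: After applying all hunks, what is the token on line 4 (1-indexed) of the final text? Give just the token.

Hunk 1: at line 2 remove [fofsa,hzr,bnd] add [bklz] -> 6 lines: mejn vjb uwxxh bklz mieon gjopp
Hunk 2: at line 1 remove [uwxxh] add [vrmcr,gvzu] -> 7 lines: mejn vjb vrmcr gvzu bklz mieon gjopp
Hunk 3: at line 2 remove [gvzu,bklz] add [ccs] -> 6 lines: mejn vjb vrmcr ccs mieon gjopp
Hunk 4: at line 1 remove [vrmcr] add [nvkia,djr] -> 7 lines: mejn vjb nvkia djr ccs mieon gjopp
Final line 4: djr

Answer: djr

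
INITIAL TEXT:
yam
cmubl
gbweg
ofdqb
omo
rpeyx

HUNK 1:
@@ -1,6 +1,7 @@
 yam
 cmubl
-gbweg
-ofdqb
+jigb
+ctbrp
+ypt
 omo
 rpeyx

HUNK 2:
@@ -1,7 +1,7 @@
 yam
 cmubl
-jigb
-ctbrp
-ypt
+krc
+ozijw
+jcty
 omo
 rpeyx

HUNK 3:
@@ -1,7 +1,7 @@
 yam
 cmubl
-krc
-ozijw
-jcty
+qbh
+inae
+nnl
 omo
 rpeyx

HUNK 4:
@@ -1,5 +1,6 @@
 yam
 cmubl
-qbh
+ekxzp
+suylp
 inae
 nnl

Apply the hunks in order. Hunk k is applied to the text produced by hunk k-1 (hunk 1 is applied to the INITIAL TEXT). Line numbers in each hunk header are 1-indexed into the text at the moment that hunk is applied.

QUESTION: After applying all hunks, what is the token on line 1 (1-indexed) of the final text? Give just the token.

Answer: yam

Derivation:
Hunk 1: at line 1 remove [gbweg,ofdqb] add [jigb,ctbrp,ypt] -> 7 lines: yam cmubl jigb ctbrp ypt omo rpeyx
Hunk 2: at line 1 remove [jigb,ctbrp,ypt] add [krc,ozijw,jcty] -> 7 lines: yam cmubl krc ozijw jcty omo rpeyx
Hunk 3: at line 1 remove [krc,ozijw,jcty] add [qbh,inae,nnl] -> 7 lines: yam cmubl qbh inae nnl omo rpeyx
Hunk 4: at line 1 remove [qbh] add [ekxzp,suylp] -> 8 lines: yam cmubl ekxzp suylp inae nnl omo rpeyx
Final line 1: yam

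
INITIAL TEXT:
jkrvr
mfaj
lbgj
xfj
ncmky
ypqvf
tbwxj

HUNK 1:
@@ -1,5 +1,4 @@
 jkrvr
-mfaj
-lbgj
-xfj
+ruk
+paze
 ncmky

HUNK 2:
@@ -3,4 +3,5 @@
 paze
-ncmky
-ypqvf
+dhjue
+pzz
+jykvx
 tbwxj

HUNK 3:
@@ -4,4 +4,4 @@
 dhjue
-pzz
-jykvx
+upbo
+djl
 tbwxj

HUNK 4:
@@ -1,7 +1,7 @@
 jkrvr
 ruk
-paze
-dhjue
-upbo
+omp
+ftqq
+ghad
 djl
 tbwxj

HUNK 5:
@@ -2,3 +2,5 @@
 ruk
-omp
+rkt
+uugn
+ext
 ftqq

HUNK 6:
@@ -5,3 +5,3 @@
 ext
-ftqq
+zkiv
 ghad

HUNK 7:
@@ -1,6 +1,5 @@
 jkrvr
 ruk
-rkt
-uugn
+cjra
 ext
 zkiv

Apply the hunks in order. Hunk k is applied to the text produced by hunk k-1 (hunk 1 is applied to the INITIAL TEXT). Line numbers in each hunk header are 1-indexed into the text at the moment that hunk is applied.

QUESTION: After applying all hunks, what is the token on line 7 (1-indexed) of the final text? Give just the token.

Answer: djl

Derivation:
Hunk 1: at line 1 remove [mfaj,lbgj,xfj] add [ruk,paze] -> 6 lines: jkrvr ruk paze ncmky ypqvf tbwxj
Hunk 2: at line 3 remove [ncmky,ypqvf] add [dhjue,pzz,jykvx] -> 7 lines: jkrvr ruk paze dhjue pzz jykvx tbwxj
Hunk 3: at line 4 remove [pzz,jykvx] add [upbo,djl] -> 7 lines: jkrvr ruk paze dhjue upbo djl tbwxj
Hunk 4: at line 1 remove [paze,dhjue,upbo] add [omp,ftqq,ghad] -> 7 lines: jkrvr ruk omp ftqq ghad djl tbwxj
Hunk 5: at line 2 remove [omp] add [rkt,uugn,ext] -> 9 lines: jkrvr ruk rkt uugn ext ftqq ghad djl tbwxj
Hunk 6: at line 5 remove [ftqq] add [zkiv] -> 9 lines: jkrvr ruk rkt uugn ext zkiv ghad djl tbwxj
Hunk 7: at line 1 remove [rkt,uugn] add [cjra] -> 8 lines: jkrvr ruk cjra ext zkiv ghad djl tbwxj
Final line 7: djl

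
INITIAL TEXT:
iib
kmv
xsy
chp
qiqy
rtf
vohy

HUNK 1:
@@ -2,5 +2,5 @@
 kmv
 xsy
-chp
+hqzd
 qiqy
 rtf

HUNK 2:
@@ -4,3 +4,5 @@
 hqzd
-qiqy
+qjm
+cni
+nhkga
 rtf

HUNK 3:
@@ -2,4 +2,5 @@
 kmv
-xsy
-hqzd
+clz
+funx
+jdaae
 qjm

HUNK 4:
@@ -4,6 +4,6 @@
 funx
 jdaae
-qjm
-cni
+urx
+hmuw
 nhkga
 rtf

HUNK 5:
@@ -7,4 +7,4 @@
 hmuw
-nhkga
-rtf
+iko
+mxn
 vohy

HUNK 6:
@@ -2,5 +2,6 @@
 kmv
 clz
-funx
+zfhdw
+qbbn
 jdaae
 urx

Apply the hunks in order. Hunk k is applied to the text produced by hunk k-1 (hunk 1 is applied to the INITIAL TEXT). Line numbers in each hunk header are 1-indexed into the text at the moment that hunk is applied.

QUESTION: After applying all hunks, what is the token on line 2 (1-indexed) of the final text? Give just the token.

Answer: kmv

Derivation:
Hunk 1: at line 2 remove [chp] add [hqzd] -> 7 lines: iib kmv xsy hqzd qiqy rtf vohy
Hunk 2: at line 4 remove [qiqy] add [qjm,cni,nhkga] -> 9 lines: iib kmv xsy hqzd qjm cni nhkga rtf vohy
Hunk 3: at line 2 remove [xsy,hqzd] add [clz,funx,jdaae] -> 10 lines: iib kmv clz funx jdaae qjm cni nhkga rtf vohy
Hunk 4: at line 4 remove [qjm,cni] add [urx,hmuw] -> 10 lines: iib kmv clz funx jdaae urx hmuw nhkga rtf vohy
Hunk 5: at line 7 remove [nhkga,rtf] add [iko,mxn] -> 10 lines: iib kmv clz funx jdaae urx hmuw iko mxn vohy
Hunk 6: at line 2 remove [funx] add [zfhdw,qbbn] -> 11 lines: iib kmv clz zfhdw qbbn jdaae urx hmuw iko mxn vohy
Final line 2: kmv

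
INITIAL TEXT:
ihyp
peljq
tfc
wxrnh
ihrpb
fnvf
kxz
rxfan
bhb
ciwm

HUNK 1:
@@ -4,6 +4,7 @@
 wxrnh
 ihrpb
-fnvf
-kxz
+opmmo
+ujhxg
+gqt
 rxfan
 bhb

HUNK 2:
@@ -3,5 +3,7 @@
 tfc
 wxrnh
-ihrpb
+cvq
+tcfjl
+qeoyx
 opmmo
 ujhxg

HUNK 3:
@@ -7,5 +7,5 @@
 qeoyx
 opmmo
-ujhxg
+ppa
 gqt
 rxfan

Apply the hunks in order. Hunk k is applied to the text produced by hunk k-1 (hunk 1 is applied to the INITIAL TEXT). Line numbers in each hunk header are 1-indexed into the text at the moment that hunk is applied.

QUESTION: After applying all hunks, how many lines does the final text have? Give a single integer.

Hunk 1: at line 4 remove [fnvf,kxz] add [opmmo,ujhxg,gqt] -> 11 lines: ihyp peljq tfc wxrnh ihrpb opmmo ujhxg gqt rxfan bhb ciwm
Hunk 2: at line 3 remove [ihrpb] add [cvq,tcfjl,qeoyx] -> 13 lines: ihyp peljq tfc wxrnh cvq tcfjl qeoyx opmmo ujhxg gqt rxfan bhb ciwm
Hunk 3: at line 7 remove [ujhxg] add [ppa] -> 13 lines: ihyp peljq tfc wxrnh cvq tcfjl qeoyx opmmo ppa gqt rxfan bhb ciwm
Final line count: 13

Answer: 13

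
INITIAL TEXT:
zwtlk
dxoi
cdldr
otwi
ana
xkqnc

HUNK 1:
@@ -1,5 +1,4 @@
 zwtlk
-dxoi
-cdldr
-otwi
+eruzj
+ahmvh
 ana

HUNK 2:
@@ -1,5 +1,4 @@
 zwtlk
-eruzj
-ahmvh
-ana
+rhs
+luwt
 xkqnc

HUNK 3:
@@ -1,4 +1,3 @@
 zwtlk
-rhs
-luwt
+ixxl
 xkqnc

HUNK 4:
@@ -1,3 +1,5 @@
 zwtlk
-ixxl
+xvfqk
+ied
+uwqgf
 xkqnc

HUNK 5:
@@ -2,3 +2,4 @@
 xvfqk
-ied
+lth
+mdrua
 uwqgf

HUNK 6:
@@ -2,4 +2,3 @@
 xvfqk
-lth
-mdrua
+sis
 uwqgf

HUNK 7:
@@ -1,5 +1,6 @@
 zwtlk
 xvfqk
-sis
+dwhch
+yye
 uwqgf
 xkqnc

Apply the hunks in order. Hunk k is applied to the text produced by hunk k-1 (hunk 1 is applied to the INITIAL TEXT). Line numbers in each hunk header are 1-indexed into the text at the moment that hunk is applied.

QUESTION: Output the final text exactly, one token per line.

Answer: zwtlk
xvfqk
dwhch
yye
uwqgf
xkqnc

Derivation:
Hunk 1: at line 1 remove [dxoi,cdldr,otwi] add [eruzj,ahmvh] -> 5 lines: zwtlk eruzj ahmvh ana xkqnc
Hunk 2: at line 1 remove [eruzj,ahmvh,ana] add [rhs,luwt] -> 4 lines: zwtlk rhs luwt xkqnc
Hunk 3: at line 1 remove [rhs,luwt] add [ixxl] -> 3 lines: zwtlk ixxl xkqnc
Hunk 4: at line 1 remove [ixxl] add [xvfqk,ied,uwqgf] -> 5 lines: zwtlk xvfqk ied uwqgf xkqnc
Hunk 5: at line 2 remove [ied] add [lth,mdrua] -> 6 lines: zwtlk xvfqk lth mdrua uwqgf xkqnc
Hunk 6: at line 2 remove [lth,mdrua] add [sis] -> 5 lines: zwtlk xvfqk sis uwqgf xkqnc
Hunk 7: at line 1 remove [sis] add [dwhch,yye] -> 6 lines: zwtlk xvfqk dwhch yye uwqgf xkqnc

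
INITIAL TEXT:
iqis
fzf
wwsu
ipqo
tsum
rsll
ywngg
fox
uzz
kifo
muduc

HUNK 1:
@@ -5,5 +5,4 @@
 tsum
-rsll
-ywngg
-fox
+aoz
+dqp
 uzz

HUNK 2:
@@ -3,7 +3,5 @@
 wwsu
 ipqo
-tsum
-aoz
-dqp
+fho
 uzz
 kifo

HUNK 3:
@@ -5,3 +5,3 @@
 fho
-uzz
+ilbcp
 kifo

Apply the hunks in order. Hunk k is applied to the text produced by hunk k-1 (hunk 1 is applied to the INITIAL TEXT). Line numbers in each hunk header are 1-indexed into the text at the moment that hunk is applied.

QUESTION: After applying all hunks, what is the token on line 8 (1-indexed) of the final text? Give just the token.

Answer: muduc

Derivation:
Hunk 1: at line 5 remove [rsll,ywngg,fox] add [aoz,dqp] -> 10 lines: iqis fzf wwsu ipqo tsum aoz dqp uzz kifo muduc
Hunk 2: at line 3 remove [tsum,aoz,dqp] add [fho] -> 8 lines: iqis fzf wwsu ipqo fho uzz kifo muduc
Hunk 3: at line 5 remove [uzz] add [ilbcp] -> 8 lines: iqis fzf wwsu ipqo fho ilbcp kifo muduc
Final line 8: muduc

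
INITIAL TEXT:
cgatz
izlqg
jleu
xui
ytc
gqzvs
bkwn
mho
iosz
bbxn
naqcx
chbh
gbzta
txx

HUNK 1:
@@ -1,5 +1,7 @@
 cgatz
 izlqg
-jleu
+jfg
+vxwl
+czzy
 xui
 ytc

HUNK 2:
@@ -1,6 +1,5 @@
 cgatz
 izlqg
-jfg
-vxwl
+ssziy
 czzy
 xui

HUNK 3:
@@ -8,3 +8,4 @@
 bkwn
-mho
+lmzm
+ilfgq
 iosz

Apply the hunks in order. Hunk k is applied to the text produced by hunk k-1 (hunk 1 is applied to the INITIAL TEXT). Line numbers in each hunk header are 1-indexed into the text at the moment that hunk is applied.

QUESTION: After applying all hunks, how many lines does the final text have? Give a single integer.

Answer: 16

Derivation:
Hunk 1: at line 1 remove [jleu] add [jfg,vxwl,czzy] -> 16 lines: cgatz izlqg jfg vxwl czzy xui ytc gqzvs bkwn mho iosz bbxn naqcx chbh gbzta txx
Hunk 2: at line 1 remove [jfg,vxwl] add [ssziy] -> 15 lines: cgatz izlqg ssziy czzy xui ytc gqzvs bkwn mho iosz bbxn naqcx chbh gbzta txx
Hunk 3: at line 8 remove [mho] add [lmzm,ilfgq] -> 16 lines: cgatz izlqg ssziy czzy xui ytc gqzvs bkwn lmzm ilfgq iosz bbxn naqcx chbh gbzta txx
Final line count: 16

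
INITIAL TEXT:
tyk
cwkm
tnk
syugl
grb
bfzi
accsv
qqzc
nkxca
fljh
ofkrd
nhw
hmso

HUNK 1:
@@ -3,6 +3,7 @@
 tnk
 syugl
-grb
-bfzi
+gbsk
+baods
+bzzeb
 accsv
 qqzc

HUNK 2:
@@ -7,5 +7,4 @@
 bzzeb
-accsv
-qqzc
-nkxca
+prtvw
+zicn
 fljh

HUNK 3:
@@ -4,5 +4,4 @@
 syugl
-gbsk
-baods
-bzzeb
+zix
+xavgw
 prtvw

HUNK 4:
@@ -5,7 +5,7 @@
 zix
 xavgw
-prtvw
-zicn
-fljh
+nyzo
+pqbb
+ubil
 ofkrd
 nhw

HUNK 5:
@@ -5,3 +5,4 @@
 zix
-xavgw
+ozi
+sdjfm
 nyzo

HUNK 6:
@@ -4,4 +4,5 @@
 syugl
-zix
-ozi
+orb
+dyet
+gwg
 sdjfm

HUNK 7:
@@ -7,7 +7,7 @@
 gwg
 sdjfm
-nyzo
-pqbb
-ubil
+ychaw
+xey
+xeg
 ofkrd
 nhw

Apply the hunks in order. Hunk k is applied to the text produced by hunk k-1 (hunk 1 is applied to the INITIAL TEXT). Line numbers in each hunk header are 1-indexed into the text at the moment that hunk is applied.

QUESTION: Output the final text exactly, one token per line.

Hunk 1: at line 3 remove [grb,bfzi] add [gbsk,baods,bzzeb] -> 14 lines: tyk cwkm tnk syugl gbsk baods bzzeb accsv qqzc nkxca fljh ofkrd nhw hmso
Hunk 2: at line 7 remove [accsv,qqzc,nkxca] add [prtvw,zicn] -> 13 lines: tyk cwkm tnk syugl gbsk baods bzzeb prtvw zicn fljh ofkrd nhw hmso
Hunk 3: at line 4 remove [gbsk,baods,bzzeb] add [zix,xavgw] -> 12 lines: tyk cwkm tnk syugl zix xavgw prtvw zicn fljh ofkrd nhw hmso
Hunk 4: at line 5 remove [prtvw,zicn,fljh] add [nyzo,pqbb,ubil] -> 12 lines: tyk cwkm tnk syugl zix xavgw nyzo pqbb ubil ofkrd nhw hmso
Hunk 5: at line 5 remove [xavgw] add [ozi,sdjfm] -> 13 lines: tyk cwkm tnk syugl zix ozi sdjfm nyzo pqbb ubil ofkrd nhw hmso
Hunk 6: at line 4 remove [zix,ozi] add [orb,dyet,gwg] -> 14 lines: tyk cwkm tnk syugl orb dyet gwg sdjfm nyzo pqbb ubil ofkrd nhw hmso
Hunk 7: at line 7 remove [nyzo,pqbb,ubil] add [ychaw,xey,xeg] -> 14 lines: tyk cwkm tnk syugl orb dyet gwg sdjfm ychaw xey xeg ofkrd nhw hmso

Answer: tyk
cwkm
tnk
syugl
orb
dyet
gwg
sdjfm
ychaw
xey
xeg
ofkrd
nhw
hmso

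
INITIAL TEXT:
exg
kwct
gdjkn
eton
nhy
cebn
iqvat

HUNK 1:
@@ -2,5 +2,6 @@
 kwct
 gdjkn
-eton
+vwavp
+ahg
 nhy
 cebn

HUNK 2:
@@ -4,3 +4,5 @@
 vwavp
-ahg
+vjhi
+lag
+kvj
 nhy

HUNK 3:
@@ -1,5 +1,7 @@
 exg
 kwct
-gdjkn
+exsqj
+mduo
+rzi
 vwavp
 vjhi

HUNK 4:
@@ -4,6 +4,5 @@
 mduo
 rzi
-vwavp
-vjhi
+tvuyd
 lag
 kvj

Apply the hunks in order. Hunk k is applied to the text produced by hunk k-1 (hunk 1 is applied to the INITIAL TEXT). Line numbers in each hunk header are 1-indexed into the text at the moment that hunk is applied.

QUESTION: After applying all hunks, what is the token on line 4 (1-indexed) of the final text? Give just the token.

Hunk 1: at line 2 remove [eton] add [vwavp,ahg] -> 8 lines: exg kwct gdjkn vwavp ahg nhy cebn iqvat
Hunk 2: at line 4 remove [ahg] add [vjhi,lag,kvj] -> 10 lines: exg kwct gdjkn vwavp vjhi lag kvj nhy cebn iqvat
Hunk 3: at line 1 remove [gdjkn] add [exsqj,mduo,rzi] -> 12 lines: exg kwct exsqj mduo rzi vwavp vjhi lag kvj nhy cebn iqvat
Hunk 4: at line 4 remove [vwavp,vjhi] add [tvuyd] -> 11 lines: exg kwct exsqj mduo rzi tvuyd lag kvj nhy cebn iqvat
Final line 4: mduo

Answer: mduo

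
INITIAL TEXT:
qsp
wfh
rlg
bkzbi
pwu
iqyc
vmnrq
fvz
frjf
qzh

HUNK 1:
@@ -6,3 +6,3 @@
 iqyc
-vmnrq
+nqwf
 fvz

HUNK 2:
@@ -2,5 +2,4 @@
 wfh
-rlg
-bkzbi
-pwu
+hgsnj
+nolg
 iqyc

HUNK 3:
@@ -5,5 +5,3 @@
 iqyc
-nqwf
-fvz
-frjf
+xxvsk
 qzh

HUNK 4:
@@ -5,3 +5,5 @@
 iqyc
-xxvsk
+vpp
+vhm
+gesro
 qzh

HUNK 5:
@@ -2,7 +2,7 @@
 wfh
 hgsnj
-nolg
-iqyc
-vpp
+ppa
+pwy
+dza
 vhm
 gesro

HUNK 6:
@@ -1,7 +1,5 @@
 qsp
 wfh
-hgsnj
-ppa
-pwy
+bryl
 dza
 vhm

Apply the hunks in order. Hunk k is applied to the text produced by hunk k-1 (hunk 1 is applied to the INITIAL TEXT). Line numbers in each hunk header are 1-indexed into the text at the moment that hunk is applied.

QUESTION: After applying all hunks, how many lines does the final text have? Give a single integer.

Hunk 1: at line 6 remove [vmnrq] add [nqwf] -> 10 lines: qsp wfh rlg bkzbi pwu iqyc nqwf fvz frjf qzh
Hunk 2: at line 2 remove [rlg,bkzbi,pwu] add [hgsnj,nolg] -> 9 lines: qsp wfh hgsnj nolg iqyc nqwf fvz frjf qzh
Hunk 3: at line 5 remove [nqwf,fvz,frjf] add [xxvsk] -> 7 lines: qsp wfh hgsnj nolg iqyc xxvsk qzh
Hunk 4: at line 5 remove [xxvsk] add [vpp,vhm,gesro] -> 9 lines: qsp wfh hgsnj nolg iqyc vpp vhm gesro qzh
Hunk 5: at line 2 remove [nolg,iqyc,vpp] add [ppa,pwy,dza] -> 9 lines: qsp wfh hgsnj ppa pwy dza vhm gesro qzh
Hunk 6: at line 1 remove [hgsnj,ppa,pwy] add [bryl] -> 7 lines: qsp wfh bryl dza vhm gesro qzh
Final line count: 7

Answer: 7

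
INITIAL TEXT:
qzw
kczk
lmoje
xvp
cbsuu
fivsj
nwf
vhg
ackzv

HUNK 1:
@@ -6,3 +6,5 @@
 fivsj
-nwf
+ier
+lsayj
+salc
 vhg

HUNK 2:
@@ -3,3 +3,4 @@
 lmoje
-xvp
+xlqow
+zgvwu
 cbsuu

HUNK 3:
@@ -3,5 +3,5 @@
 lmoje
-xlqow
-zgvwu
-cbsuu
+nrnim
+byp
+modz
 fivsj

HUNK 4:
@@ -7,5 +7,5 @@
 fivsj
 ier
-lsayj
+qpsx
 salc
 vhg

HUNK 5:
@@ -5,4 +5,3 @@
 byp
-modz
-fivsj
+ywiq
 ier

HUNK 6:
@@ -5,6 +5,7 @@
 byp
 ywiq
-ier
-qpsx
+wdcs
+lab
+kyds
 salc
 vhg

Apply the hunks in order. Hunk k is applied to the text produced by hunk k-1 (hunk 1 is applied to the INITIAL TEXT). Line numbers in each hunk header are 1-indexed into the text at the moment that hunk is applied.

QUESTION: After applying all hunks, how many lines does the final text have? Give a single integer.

Answer: 12

Derivation:
Hunk 1: at line 6 remove [nwf] add [ier,lsayj,salc] -> 11 lines: qzw kczk lmoje xvp cbsuu fivsj ier lsayj salc vhg ackzv
Hunk 2: at line 3 remove [xvp] add [xlqow,zgvwu] -> 12 lines: qzw kczk lmoje xlqow zgvwu cbsuu fivsj ier lsayj salc vhg ackzv
Hunk 3: at line 3 remove [xlqow,zgvwu,cbsuu] add [nrnim,byp,modz] -> 12 lines: qzw kczk lmoje nrnim byp modz fivsj ier lsayj salc vhg ackzv
Hunk 4: at line 7 remove [lsayj] add [qpsx] -> 12 lines: qzw kczk lmoje nrnim byp modz fivsj ier qpsx salc vhg ackzv
Hunk 5: at line 5 remove [modz,fivsj] add [ywiq] -> 11 lines: qzw kczk lmoje nrnim byp ywiq ier qpsx salc vhg ackzv
Hunk 6: at line 5 remove [ier,qpsx] add [wdcs,lab,kyds] -> 12 lines: qzw kczk lmoje nrnim byp ywiq wdcs lab kyds salc vhg ackzv
Final line count: 12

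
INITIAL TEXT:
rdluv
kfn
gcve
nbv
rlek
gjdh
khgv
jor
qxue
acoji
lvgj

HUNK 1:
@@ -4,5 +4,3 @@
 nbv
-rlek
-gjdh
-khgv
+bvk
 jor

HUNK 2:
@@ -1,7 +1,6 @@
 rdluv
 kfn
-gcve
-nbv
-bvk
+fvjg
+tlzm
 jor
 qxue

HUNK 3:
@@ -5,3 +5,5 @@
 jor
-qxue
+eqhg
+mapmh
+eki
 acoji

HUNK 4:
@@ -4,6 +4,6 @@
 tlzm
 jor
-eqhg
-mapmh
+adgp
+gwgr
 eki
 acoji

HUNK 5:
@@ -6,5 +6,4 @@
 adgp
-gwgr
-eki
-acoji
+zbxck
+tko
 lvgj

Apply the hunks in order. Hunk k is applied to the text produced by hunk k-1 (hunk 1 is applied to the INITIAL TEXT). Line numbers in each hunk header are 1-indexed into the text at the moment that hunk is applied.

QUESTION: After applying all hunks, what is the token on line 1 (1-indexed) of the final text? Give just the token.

Answer: rdluv

Derivation:
Hunk 1: at line 4 remove [rlek,gjdh,khgv] add [bvk] -> 9 lines: rdluv kfn gcve nbv bvk jor qxue acoji lvgj
Hunk 2: at line 1 remove [gcve,nbv,bvk] add [fvjg,tlzm] -> 8 lines: rdluv kfn fvjg tlzm jor qxue acoji lvgj
Hunk 3: at line 5 remove [qxue] add [eqhg,mapmh,eki] -> 10 lines: rdluv kfn fvjg tlzm jor eqhg mapmh eki acoji lvgj
Hunk 4: at line 4 remove [eqhg,mapmh] add [adgp,gwgr] -> 10 lines: rdluv kfn fvjg tlzm jor adgp gwgr eki acoji lvgj
Hunk 5: at line 6 remove [gwgr,eki,acoji] add [zbxck,tko] -> 9 lines: rdluv kfn fvjg tlzm jor adgp zbxck tko lvgj
Final line 1: rdluv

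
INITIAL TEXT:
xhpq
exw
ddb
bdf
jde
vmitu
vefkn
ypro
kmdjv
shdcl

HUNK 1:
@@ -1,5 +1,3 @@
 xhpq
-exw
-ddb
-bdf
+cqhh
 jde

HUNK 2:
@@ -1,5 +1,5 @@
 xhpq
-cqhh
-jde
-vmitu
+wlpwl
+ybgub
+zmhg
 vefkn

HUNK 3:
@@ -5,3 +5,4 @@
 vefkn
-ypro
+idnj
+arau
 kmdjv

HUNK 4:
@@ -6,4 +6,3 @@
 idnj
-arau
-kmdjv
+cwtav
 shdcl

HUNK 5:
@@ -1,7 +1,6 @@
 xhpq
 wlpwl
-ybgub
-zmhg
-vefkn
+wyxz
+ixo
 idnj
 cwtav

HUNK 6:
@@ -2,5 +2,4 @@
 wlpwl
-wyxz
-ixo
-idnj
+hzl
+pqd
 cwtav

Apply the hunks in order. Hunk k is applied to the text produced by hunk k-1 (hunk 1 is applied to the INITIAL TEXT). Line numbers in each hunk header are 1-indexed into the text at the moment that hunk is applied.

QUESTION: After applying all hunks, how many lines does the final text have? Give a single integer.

Hunk 1: at line 1 remove [exw,ddb,bdf] add [cqhh] -> 8 lines: xhpq cqhh jde vmitu vefkn ypro kmdjv shdcl
Hunk 2: at line 1 remove [cqhh,jde,vmitu] add [wlpwl,ybgub,zmhg] -> 8 lines: xhpq wlpwl ybgub zmhg vefkn ypro kmdjv shdcl
Hunk 3: at line 5 remove [ypro] add [idnj,arau] -> 9 lines: xhpq wlpwl ybgub zmhg vefkn idnj arau kmdjv shdcl
Hunk 4: at line 6 remove [arau,kmdjv] add [cwtav] -> 8 lines: xhpq wlpwl ybgub zmhg vefkn idnj cwtav shdcl
Hunk 5: at line 1 remove [ybgub,zmhg,vefkn] add [wyxz,ixo] -> 7 lines: xhpq wlpwl wyxz ixo idnj cwtav shdcl
Hunk 6: at line 2 remove [wyxz,ixo,idnj] add [hzl,pqd] -> 6 lines: xhpq wlpwl hzl pqd cwtav shdcl
Final line count: 6

Answer: 6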